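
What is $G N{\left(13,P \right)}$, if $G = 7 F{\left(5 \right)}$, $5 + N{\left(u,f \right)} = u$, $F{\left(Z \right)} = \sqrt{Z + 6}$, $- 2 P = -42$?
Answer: $56 \sqrt{11} \approx 185.73$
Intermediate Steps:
$P = 21$ ($P = \left(- \frac{1}{2}\right) \left(-42\right) = 21$)
$F{\left(Z \right)} = \sqrt{6 + Z}$
$N{\left(u,f \right)} = -5 + u$
$G = 7 \sqrt{11}$ ($G = 7 \sqrt{6 + 5} = 7 \sqrt{11} \approx 23.216$)
$G N{\left(13,P \right)} = 7 \sqrt{11} \left(-5 + 13\right) = 7 \sqrt{11} \cdot 8 = 56 \sqrt{11}$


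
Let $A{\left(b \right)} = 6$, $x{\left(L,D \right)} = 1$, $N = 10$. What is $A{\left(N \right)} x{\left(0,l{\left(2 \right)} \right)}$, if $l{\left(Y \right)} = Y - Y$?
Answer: $6$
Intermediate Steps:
$l{\left(Y \right)} = 0$
$A{\left(N \right)} x{\left(0,l{\left(2 \right)} \right)} = 6 \cdot 1 = 6$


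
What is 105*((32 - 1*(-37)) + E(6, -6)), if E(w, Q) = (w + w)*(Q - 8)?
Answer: -10395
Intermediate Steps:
E(w, Q) = 2*w*(-8 + Q) (E(w, Q) = (2*w)*(-8 + Q) = 2*w*(-8 + Q))
105*((32 - 1*(-37)) + E(6, -6)) = 105*((32 - 1*(-37)) + 2*6*(-8 - 6)) = 105*((32 + 37) + 2*6*(-14)) = 105*(69 - 168) = 105*(-99) = -10395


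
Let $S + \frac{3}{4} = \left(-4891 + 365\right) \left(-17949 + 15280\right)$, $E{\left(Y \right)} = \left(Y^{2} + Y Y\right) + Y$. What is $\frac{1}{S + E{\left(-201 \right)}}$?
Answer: $\frac{4}{48641977} \approx 8.2234 \cdot 10^{-8}$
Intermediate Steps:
$E{\left(Y \right)} = Y + 2 Y^{2}$ ($E{\left(Y \right)} = \left(Y^{2} + Y^{2}\right) + Y = 2 Y^{2} + Y = Y + 2 Y^{2}$)
$S = \frac{48319573}{4}$ ($S = - \frac{3}{4} + \left(-4891 + 365\right) \left(-17949 + 15280\right) = - \frac{3}{4} - -12079894 = - \frac{3}{4} + 12079894 = \frac{48319573}{4} \approx 1.208 \cdot 10^{7}$)
$\frac{1}{S + E{\left(-201 \right)}} = \frac{1}{\frac{48319573}{4} - 201 \left(1 + 2 \left(-201\right)\right)} = \frac{1}{\frac{48319573}{4} - 201 \left(1 - 402\right)} = \frac{1}{\frac{48319573}{4} - -80601} = \frac{1}{\frac{48319573}{4} + 80601} = \frac{1}{\frac{48641977}{4}} = \frac{4}{48641977}$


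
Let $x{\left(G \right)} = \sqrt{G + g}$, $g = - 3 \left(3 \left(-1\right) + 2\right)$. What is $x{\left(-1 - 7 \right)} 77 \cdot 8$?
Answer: $616 i \sqrt{5} \approx 1377.4 i$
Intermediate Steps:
$g = 3$ ($g = - 3 \left(-3 + 2\right) = \left(-3\right) \left(-1\right) = 3$)
$x{\left(G \right)} = \sqrt{3 + G}$ ($x{\left(G \right)} = \sqrt{G + 3} = \sqrt{3 + G}$)
$x{\left(-1 - 7 \right)} 77 \cdot 8 = \sqrt{3 - 8} \cdot 77 \cdot 8 = \sqrt{-5} \cdot 77 \cdot 8 = i \sqrt{5} \cdot 77 \cdot 8 = 77 i \sqrt{5} \cdot 8 = 616 i \sqrt{5}$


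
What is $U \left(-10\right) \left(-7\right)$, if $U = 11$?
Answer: $770$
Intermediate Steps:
$U \left(-10\right) \left(-7\right) = 11 \left(-10\right) \left(-7\right) = \left(-110\right) \left(-7\right) = 770$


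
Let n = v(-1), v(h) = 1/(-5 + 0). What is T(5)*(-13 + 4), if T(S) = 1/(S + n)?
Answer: -15/8 ≈ -1.8750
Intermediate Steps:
v(h) = -1/5 (v(h) = 1/(-5) = -1/5)
n = -1/5 ≈ -0.20000
T(S) = 1/(-1/5 + S) (T(S) = 1/(S - 1/5) = 1/(-1/5 + S))
T(5)*(-13 + 4) = (5/(-1 + 5*5))*(-13 + 4) = (5/(-1 + 25))*(-9) = (5/24)*(-9) = -15/8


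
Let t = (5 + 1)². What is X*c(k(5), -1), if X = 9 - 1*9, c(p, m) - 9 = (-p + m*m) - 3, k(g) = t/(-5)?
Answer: 0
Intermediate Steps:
t = 36 (t = 6² = 36)
k(g) = -36/5 (k(g) = 36/(-5) = 36*(-⅕) = -36/5)
c(p, m) = 6 + m² - p (c(p, m) = 9 + ((-p + m*m) - 3) = 9 + ((-p + m²) - 3) = 9 + ((m² - p) - 3) = 9 + (-3 + m² - p) = 6 + m² - p)
X = 0 (X = 9 - 9 = 0)
X*c(k(5), -1) = 0*(6 + (-1)² - 1*(-36/5)) = 0*(6 + 1 + 36/5) = 0*(71/5) = 0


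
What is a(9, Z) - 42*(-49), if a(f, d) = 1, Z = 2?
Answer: 2059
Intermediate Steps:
a(9, Z) - 42*(-49) = 1 - 42*(-49) = 1 + 2058 = 2059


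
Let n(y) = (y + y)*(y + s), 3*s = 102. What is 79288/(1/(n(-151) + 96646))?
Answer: 10464430240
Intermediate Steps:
s = 34 (s = (⅓)*102 = 34)
n(y) = 2*y*(34 + y) (n(y) = (y + y)*(y + 34) = (2*y)*(34 + y) = 2*y*(34 + y))
79288/(1/(n(-151) + 96646)) = 79288/(1/(2*(-151)*(34 - 151) + 96646)) = 79288/(1/(2*(-151)*(-117) + 96646)) = 79288/(1/(35334 + 96646)) = 79288/(1/131980) = 79288*131980 = 10464430240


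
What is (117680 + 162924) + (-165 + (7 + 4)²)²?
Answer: 282540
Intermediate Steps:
(117680 + 162924) + (-165 + (7 + 4)²)² = 280604 + (-165 + 11²)² = 280604 + (-165 + 121)² = 280604 + (-44)² = 280604 + 1936 = 282540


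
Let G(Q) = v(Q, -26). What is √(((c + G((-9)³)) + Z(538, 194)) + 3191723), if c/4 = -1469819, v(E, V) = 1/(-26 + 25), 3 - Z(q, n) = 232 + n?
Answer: I*√2687977 ≈ 1639.5*I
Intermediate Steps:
Z(q, n) = -229 - n (Z(q, n) = 3 - (232 + n) = 3 + (-232 - n) = -229 - n)
v(E, V) = -1 (v(E, V) = 1/(-1) = -1)
c = -5879276 (c = 4*(-1469819) = -5879276)
G(Q) = -1
√(((c + G((-9)³)) + Z(538, 194)) + 3191723) = √(((-5879276 - 1) + (-229 - 1*194)) + 3191723) = √((-5879277 + (-229 - 194)) + 3191723) = √((-5879277 - 423) + 3191723) = √(-5879700 + 3191723) = √(-2687977) = I*√2687977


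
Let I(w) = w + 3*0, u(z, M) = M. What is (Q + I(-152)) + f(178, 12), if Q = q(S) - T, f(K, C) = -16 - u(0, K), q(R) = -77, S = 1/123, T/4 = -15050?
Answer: 59777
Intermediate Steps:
T = -60200 (T = 4*(-15050) = -60200)
S = 1/123 ≈ 0.0081301
f(K, C) = -16 - K
Q = 60123 (Q = -77 - 1*(-60200) = -77 + 60200 = 60123)
I(w) = w (I(w) = w + 0 = w)
(Q + I(-152)) + f(178, 12) = (60123 - 152) + (-16 - 1*178) = 59971 + (-16 - 178) = 59971 - 194 = 59777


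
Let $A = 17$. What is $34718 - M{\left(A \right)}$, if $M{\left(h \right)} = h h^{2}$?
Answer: $29805$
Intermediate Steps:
$M{\left(h \right)} = h^{3}$
$34718 - M{\left(A \right)} = 34718 - 17^{3} = 34718 - 4913 = 29805$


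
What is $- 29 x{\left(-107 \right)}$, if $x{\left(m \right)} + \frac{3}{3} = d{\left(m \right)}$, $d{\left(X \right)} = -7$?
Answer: $232$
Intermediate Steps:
$x{\left(m \right)} = -8$ ($x{\left(m \right)} = -1 - 7 = -8$)
$- 29 x{\left(-107 \right)} = \left(-29\right) \left(-8\right) = 232$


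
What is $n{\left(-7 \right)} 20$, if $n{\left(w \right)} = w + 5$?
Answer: $-40$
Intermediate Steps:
$n{\left(w \right)} = 5 + w$
$n{\left(-7 \right)} 20 = \left(5 - 7\right) 20 = \left(-2\right) 20 = -40$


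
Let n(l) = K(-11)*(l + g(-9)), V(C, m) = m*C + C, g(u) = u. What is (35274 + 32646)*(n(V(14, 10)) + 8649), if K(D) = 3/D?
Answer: 6432295680/11 ≈ 5.8475e+8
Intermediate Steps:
V(C, m) = C + C*m (V(C, m) = C*m + C = C + C*m)
n(l) = 27/11 - 3*l/11 (n(l) = (3/(-11))*(l - 9) = (3*(-1/11))*(-9 + l) = -3*(-9 + l)/11 = 27/11 - 3*l/11)
(35274 + 32646)*(n(V(14, 10)) + 8649) = (35274 + 32646)*((27/11 - 42*(1 + 10)/11) + 8649) = 67920*((27/11 - 42*11/11) + 8649) = 67920*((27/11 - 3/11*154) + 8649) = 67920*((27/11 - 42) + 8649) = 67920*(-435/11 + 8649) = 67920*(94704/11) = 6432295680/11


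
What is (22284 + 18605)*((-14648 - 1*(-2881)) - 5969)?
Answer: -725207304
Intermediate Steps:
(22284 + 18605)*((-14648 - 1*(-2881)) - 5969) = 40889*((-14648 + 2881) - 5969) = 40889*(-11767 - 5969) = 40889*(-17736) = -725207304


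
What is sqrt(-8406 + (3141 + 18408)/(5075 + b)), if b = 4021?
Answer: I*sqrt(19313695222)/1516 ≈ 91.671*I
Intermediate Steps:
sqrt(-8406 + (3141 + 18408)/(5075 + b)) = sqrt(-8406 + (3141 + 18408)/(5075 + 4021)) = sqrt(-8406 + 21549/9096) = sqrt(-8406 + 21549*(1/9096)) = sqrt(-8406 + 7183/3032) = sqrt(-25479809/3032) = I*sqrt(19313695222)/1516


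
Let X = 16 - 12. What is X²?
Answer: 16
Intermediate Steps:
X = 4
X² = 4² = 16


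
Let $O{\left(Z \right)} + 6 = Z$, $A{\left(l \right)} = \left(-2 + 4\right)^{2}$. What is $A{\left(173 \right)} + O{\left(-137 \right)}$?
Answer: $-139$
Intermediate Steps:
$A{\left(l \right)} = 4$ ($A{\left(l \right)} = 2^{2} = 4$)
$O{\left(Z \right)} = -6 + Z$
$A{\left(173 \right)} + O{\left(-137 \right)} = 4 - 143 = -139$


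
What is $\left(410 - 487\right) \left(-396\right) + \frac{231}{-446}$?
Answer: $\frac{13599201}{446} \approx 30491.0$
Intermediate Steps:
$\left(410 - 487\right) \left(-396\right) + \frac{231}{-446} = \left(-77\right) \left(-396\right) + 231 \left(- \frac{1}{446}\right) = 30492 - \frac{231}{446} = \frac{13599201}{446}$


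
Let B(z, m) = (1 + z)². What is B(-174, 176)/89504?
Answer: 29929/89504 ≈ 0.33439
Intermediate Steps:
B(-174, 176)/89504 = (1 - 174)²/89504 = (-173)²*(1/89504) = 29929*(1/89504) = 29929/89504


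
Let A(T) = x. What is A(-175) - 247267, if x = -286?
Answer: -247553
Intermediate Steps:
A(T) = -286
A(-175) - 247267 = -286 - 247267 = -247553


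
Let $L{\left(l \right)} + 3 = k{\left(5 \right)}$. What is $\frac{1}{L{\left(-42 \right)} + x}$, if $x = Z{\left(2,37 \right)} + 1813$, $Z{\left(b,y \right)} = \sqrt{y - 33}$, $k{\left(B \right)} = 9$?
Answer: $\frac{1}{1821} \approx 0.00054915$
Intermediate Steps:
$L{\left(l \right)} = 6$ ($L{\left(l \right)} = -3 + 9 = 6$)
$Z{\left(b,y \right)} = \sqrt{-33 + y}$
$x = 1815$ ($x = \sqrt{-33 + 37} + 1813 = \sqrt{4} + 1813 = 2 + 1813 = 1815$)
$\frac{1}{L{\left(-42 \right)} + x} = \frac{1}{6 + 1815} = \frac{1}{1821}$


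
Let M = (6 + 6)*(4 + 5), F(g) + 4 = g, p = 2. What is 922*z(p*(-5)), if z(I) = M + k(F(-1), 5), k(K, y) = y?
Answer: 104186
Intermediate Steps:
F(g) = -4 + g
M = 108 (M = 12*9 = 108)
z(I) = 113 (z(I) = 108 + 5 = 113)
922*z(p*(-5)) = 922*113 = 104186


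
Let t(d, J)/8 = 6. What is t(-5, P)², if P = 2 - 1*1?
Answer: 2304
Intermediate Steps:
P = 1 (P = 2 - 1 = 1)
t(d, J) = 48 (t(d, J) = 8*6 = 48)
t(-5, P)² = 48² = 2304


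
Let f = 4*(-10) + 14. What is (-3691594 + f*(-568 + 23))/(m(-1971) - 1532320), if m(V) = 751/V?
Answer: 7248202704/3020203471 ≈ 2.3999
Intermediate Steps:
f = -26 (f = -40 + 14 = -26)
(-3691594 + f*(-568 + 23))/(m(-1971) - 1532320) = (-3691594 - 26*(-568 + 23))/(751/(-1971) - 1532320) = (-3691594 - 26*(-545))/(751*(-1/1971) - 1532320) = (-3691594 + 14170)/(-751/1971 - 1532320) = -3677424/(-3020203471/1971) = -3677424*(-1971/3020203471) = 7248202704/3020203471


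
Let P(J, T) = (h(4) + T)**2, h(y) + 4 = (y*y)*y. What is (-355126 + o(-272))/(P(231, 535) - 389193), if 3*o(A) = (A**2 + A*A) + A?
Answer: 152947/17584 ≈ 8.6981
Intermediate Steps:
h(y) = -4 + y**3 (h(y) = -4 + (y*y)*y = -4 + y**2*y = -4 + y**3)
o(A) = A/3 + 2*A**2/3 (o(A) = ((A**2 + A*A) + A)/3 = ((A**2 + A**2) + A)/3 = (2*A**2 + A)/3 = (A + 2*A**2)/3 = A/3 + 2*A**2/3)
P(J, T) = (60 + T)**2 (P(J, T) = ((-4 + 4**3) + T)**2 = ((-4 + 64) + T)**2 = (60 + T)**2)
(-355126 + o(-272))/(P(231, 535) - 389193) = (-355126 + (1/3)*(-272)*(1 + 2*(-272)))/((60 + 535)**2 - 389193) = (-355126 + (1/3)*(-272)*(1 - 544))/(595**2 - 389193) = (-355126 + (1/3)*(-272)*(-543))/(354025 - 389193) = (-355126 + 49232)/(-35168) = -305894*(-1/35168) = 152947/17584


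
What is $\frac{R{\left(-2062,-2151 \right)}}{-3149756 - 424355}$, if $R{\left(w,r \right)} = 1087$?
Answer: $- \frac{1087}{3574111} \approx -0.00030413$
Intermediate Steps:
$\frac{R{\left(-2062,-2151 \right)}}{-3149756 - 424355} = \frac{1087}{-3149756 - 424355} = \frac{1087}{-3574111} = 1087 \left(- \frac{1}{3574111}\right) = - \frac{1087}{3574111}$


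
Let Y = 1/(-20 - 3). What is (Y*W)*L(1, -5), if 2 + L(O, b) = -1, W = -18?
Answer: -54/23 ≈ -2.3478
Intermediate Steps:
Y = -1/23 (Y = 1/(-23) = -1/23 ≈ -0.043478)
L(O, b) = -3 (L(O, b) = -2 - 1 = -3)
(Y*W)*L(1, -5) = -1/23*(-18)*(-3) = (18/23)*(-3) = -54/23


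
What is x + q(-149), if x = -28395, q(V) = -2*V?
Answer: -28097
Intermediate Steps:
x + q(-149) = -28395 - 2*(-149) = -28395 + 298 = -28097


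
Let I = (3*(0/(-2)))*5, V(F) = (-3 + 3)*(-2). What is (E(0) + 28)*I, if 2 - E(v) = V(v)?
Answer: 0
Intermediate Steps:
V(F) = 0 (V(F) = 0*(-2) = 0)
E(v) = 2 (E(v) = 2 - 1*0 = 2 + 0 = 2)
I = 0 (I = (3*(0*(-½)))*5 = (3*0)*5 = 0*5 = 0)
(E(0) + 28)*I = (2 + 28)*0 = 30*0 = 0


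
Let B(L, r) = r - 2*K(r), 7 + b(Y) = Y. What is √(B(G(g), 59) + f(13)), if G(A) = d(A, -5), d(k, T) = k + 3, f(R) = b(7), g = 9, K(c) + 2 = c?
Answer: I*√55 ≈ 7.4162*I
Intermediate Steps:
K(c) = -2 + c
b(Y) = -7 + Y
f(R) = 0 (f(R) = -7 + 7 = 0)
d(k, T) = 3 + k
G(A) = 3 + A
B(L, r) = 4 - r (B(L, r) = r - 2*(-2 + r) = r + (4 - 2*r) = 4 - r)
√(B(G(g), 59) + f(13)) = √((4 - 1*59) + 0) = √((4 - 59) + 0) = √(-55 + 0) = √(-55) = I*√55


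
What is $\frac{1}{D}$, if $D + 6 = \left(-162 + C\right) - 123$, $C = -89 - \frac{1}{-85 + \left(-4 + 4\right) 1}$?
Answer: $- \frac{85}{32299} \approx -0.0026317$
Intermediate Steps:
$C = - \frac{7564}{85}$ ($C = -89 - \frac{1}{-85 + 0 \cdot 1} = -89 - \frac{1}{-85 + 0} = -89 - \frac{1}{-85} = -89 - - \frac{1}{85} = -89 + \frac{1}{85} = - \frac{7564}{85} \approx -88.988$)
$D = - \frac{32299}{85}$ ($D = -6 - \frac{31789}{85} = - \frac{32299}{85} \approx -379.99$)
$\frac{1}{D} = \frac{1}{- \frac{32299}{85}} = - \frac{85}{32299}$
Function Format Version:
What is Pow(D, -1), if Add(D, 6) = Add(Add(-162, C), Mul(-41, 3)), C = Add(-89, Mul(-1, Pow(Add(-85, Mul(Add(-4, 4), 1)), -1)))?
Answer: Rational(-85, 32299) ≈ -0.0026317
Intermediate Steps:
C = Rational(-7564, 85) (C = Add(-89, Mul(-1, Pow(Add(-85, Mul(0, 1)), -1))) = Add(-89, Mul(-1, Pow(Add(-85, 0), -1))) = Add(-89, Mul(-1, Pow(-85, -1))) = Add(-89, Mul(-1, Rational(-1, 85))) = Add(-89, Rational(1, 85)) = Rational(-7564, 85) ≈ -88.988)
D = Rational(-32299, 85) (D = Add(-6, Add(Add(-162, Rational(-7564, 85)), Mul(-41, 3))) = Add(-6, Add(Rational(-21334, 85), -123)) = Add(-6, Rational(-31789, 85)) = Rational(-32299, 85) ≈ -379.99)
Pow(D, -1) = Pow(Rational(-32299, 85), -1) = Rational(-85, 32299)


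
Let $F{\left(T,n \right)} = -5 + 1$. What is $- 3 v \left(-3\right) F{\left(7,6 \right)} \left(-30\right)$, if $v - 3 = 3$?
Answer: $6480$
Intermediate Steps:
$v = 6$ ($v = 3 + 3 = 6$)
$F{\left(T,n \right)} = -4$
$- 3 v \left(-3\right) F{\left(7,6 \right)} \left(-30\right) = \left(-3\right) 6 \left(-3\right) \left(-4\right) \left(-30\right) = \left(-18\right) \left(-3\right) \left(-4\right) \left(-30\right) = 54 \left(-4\right) \left(-30\right) = \left(-216\right) \left(-30\right) = 6480$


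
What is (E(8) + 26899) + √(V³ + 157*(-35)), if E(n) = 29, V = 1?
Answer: 26928 + I*√5494 ≈ 26928.0 + 74.122*I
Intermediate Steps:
(E(8) + 26899) + √(V³ + 157*(-35)) = (29 + 26899) + √(1³ + 157*(-35)) = 26928 + √(1 - 5495) = 26928 + √(-5494) = 26928 + I*√5494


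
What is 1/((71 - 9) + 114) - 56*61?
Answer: -601215/176 ≈ -3416.0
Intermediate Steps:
1/((71 - 9) + 114) - 56*61 = 1/(62 + 114) - 3416 = 1/176 - 3416 = -601215/176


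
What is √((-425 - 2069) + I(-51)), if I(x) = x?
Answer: I*√2545 ≈ 50.448*I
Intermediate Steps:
√((-425 - 2069) + I(-51)) = √((-425 - 2069) - 51) = √(-2494 - 51) = √(-2545) = I*√2545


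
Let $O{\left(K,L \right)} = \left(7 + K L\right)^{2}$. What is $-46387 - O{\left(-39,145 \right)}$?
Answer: $-31946291$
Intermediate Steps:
$-46387 - O{\left(-39,145 \right)} = -46387 - \left(7 - 5655\right)^{2} = -46387 - \left(-5648\right)^{2} = -46387 - 31899904 = -31946291$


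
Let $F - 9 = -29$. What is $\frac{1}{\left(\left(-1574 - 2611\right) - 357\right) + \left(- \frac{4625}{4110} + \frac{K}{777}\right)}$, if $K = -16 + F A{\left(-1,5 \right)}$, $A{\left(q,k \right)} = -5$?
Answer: $- \frac{30414}{138171325} \approx -0.00022012$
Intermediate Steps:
$F = -20$ ($F = 9 - 29 = -20$)
$K = 84$ ($K = -16 - -100 = -16 + 100 = 84$)
$\frac{1}{\left(\left(-1574 - 2611\right) - 357\right) + \left(- \frac{4625}{4110} + \frac{K}{777}\right)} = \frac{1}{\left(\left(-1574 - 2611\right) - 357\right) + \left(- \frac{4625}{4110} + \frac{84}{777}\right)} = \frac{1}{\left(-4185 - 357\right) + \left(\left(-4625\right) \frac{1}{4110} + 84 \cdot \frac{1}{777}\right)} = \frac{1}{-4542 + \left(- \frac{925}{822} + \frac{4}{37}\right)} = \frac{1}{-4542 - \frac{30937}{30414}} = \frac{1}{- \frac{138171325}{30414}} = - \frac{30414}{138171325}$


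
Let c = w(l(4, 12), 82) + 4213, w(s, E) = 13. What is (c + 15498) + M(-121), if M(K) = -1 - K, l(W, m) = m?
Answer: 19844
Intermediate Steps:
c = 4226 (c = 13 + 4213 = 4226)
(c + 15498) + M(-121) = (4226 + 15498) + (-1 - 1*(-121)) = 19724 + (-1 + 121) = 19724 + 120 = 19844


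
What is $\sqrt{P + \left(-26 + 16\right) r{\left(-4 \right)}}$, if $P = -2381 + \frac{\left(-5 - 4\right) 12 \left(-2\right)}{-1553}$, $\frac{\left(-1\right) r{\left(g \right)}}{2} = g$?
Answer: $\frac{i \sqrt{5935797397}}{1553} \approx 49.61 i$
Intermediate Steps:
$r{\left(g \right)} = - 2 g$
$P = - \frac{3697909}{1553}$ ($P = -2381 + \left(-5 - 4\right) 12 \left(-2\right) \left(- \frac{1}{1553}\right) = -2381 + \left(-9\right) 12 \left(-2\right) \left(- \frac{1}{1553}\right) = -2381 + \left(-108\right) \left(-2\right) \left(- \frac{1}{1553}\right) = -2381 + 216 \left(- \frac{1}{1553}\right) = -2381 - \frac{216}{1553} = - \frac{3697909}{1553} \approx -2381.1$)
$\sqrt{P + \left(-26 + 16\right) r{\left(-4 \right)}} = \sqrt{- \frac{3697909}{1553} + \left(-26 + 16\right) \left(\left(-2\right) \left(-4\right)\right)} = \sqrt{- \frac{3697909}{1553} - 80} = \sqrt{- \frac{3822149}{1553}} = \frac{i \sqrt{5935797397}}{1553}$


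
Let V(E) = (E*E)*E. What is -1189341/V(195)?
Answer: -132149/823875 ≈ -0.16040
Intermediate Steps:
V(E) = E³ (V(E) = E²*E = E³)
-1189341/V(195) = -1189341/(195³) = -1189341/7414875 = -1189341*1/7414875 = -132149/823875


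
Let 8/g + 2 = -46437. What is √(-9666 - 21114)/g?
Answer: -417951*I*√95/4 ≈ -1.0184e+6*I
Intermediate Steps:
g = -8/46439 (g = 8/(-2 - 46437) = 8/(-46439) = 8*(-1/46439) = -8/46439 ≈ -0.00017227)
√(-9666 - 21114)/g = √(-9666 - 21114)/(-8/46439) = √(-30780)*(-46439/8) = (18*I*√95)*(-46439/8) = -417951*I*√95/4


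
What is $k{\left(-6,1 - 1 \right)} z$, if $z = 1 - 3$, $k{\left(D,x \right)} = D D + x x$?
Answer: $-72$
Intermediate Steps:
$k{\left(D,x \right)} = D^{2} + x^{2}$
$z = -2$ ($z = 1 - 3 = -2$)
$k{\left(-6,1 - 1 \right)} z = \left(\left(-6\right)^{2} + \left(1 - 1\right)^{2}\right) \left(-2\right) = \left(36 + 0^{2}\right) \left(-2\right) = \left(36 + 0\right) \left(-2\right) = 36 \left(-2\right) = -72$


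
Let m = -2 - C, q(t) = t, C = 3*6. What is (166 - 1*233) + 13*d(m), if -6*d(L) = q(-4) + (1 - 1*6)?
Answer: -95/2 ≈ -47.500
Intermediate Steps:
C = 18
m = -20 (m = -2 - 1*18 = -2 - 18 = -20)
d(L) = 3/2 (d(L) = -(-4 + (1 - 1*6))/6 = -(-4 + (1 - 6))/6 = -(-4 - 5)/6 = -1/6*(-9) = 3/2)
(166 - 1*233) + 13*d(m) = (166 - 1*233) + 13*(3/2) = (166 - 233) + 39/2 = -67 + 39/2 = -95/2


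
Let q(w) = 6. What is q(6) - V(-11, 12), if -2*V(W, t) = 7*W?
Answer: -65/2 ≈ -32.500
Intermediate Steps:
V(W, t) = -7*W/2
q(6) - V(-11, 12) = 6 - (-7)*(-11)/2 = 6 - 1*77/2 = 6 - 77/2 = -65/2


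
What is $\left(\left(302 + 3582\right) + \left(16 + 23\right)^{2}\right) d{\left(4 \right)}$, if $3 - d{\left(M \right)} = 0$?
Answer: $16215$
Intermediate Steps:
$d{\left(M \right)} = 3$ ($d{\left(M \right)} = 3 - 0 = 3 + 0 = 3$)
$\left(\left(302 + 3582\right) + \left(16 + 23\right)^{2}\right) d{\left(4 \right)} = \left(\left(302 + 3582\right) + \left(16 + 23\right)^{2}\right) 3 = \left(3884 + 39^{2}\right) 3 = \left(3884 + 1521\right) 3 = 5405 \cdot 3 = 16215$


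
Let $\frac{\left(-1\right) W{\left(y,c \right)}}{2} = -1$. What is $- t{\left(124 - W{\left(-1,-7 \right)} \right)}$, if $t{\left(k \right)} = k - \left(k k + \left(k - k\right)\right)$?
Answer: $14762$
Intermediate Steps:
$W{\left(y,c \right)} = 2$ ($W{\left(y,c \right)} = \left(-2\right) \left(-1\right) = 2$)
$t{\left(k \right)} = k - k^{2}$ ($t{\left(k \right)} = k - \left(k^{2} + 0\right) = k - k^{2}$)
$- t{\left(124 - W{\left(-1,-7 \right)} \right)} = - \left(124 - 2\right) \left(1 - \left(124 - 2\right)\right) = - 122 \left(1 - 122\right) = - 122 \left(-121\right) = \left(-1\right) \left(-14762\right) = 14762$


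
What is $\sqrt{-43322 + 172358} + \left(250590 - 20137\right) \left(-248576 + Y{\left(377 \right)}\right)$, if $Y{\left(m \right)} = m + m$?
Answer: $-57111323366 + 2 \sqrt{32259} \approx -5.7111 \cdot 10^{10}$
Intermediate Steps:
$Y{\left(m \right)} = 2 m$
$\sqrt{-43322 + 172358} + \left(250590 - 20137\right) \left(-248576 + Y{\left(377 \right)}\right) = \sqrt{-43322 + 172358} + \left(250590 - 20137\right) \left(-248576 + 2 \cdot 377\right) = \sqrt{129036} + 230453 \left(-248576 + 754\right) = 2 \sqrt{32259} + 230453 \left(-247822\right) = 2 \sqrt{32259} - 57111323366 = -57111323366 + 2 \sqrt{32259}$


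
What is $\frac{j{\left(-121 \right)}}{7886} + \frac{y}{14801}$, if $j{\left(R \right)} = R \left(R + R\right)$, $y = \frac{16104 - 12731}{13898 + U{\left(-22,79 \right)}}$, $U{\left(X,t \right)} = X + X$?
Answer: $\frac{3002195063353}{808524191922} \approx 3.7132$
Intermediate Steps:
$U{\left(X,t \right)} = 2 X$
$y = \frac{3373}{13854}$ ($y = \frac{16104 - 12731}{13898 + 2 \left(-22\right)} = \frac{3373}{13898 - 44} = \frac{3373}{13854} \approx 0.24347$)
$j{\left(R \right)} = 2 R^{2}$ ($j{\left(R \right)} = R 2 R = 2 R^{2}$)
$\frac{j{\left(-121 \right)}}{7886} + \frac{y}{14801} = \frac{2 \left(-121\right)^{2}}{7886} + \frac{3373}{13854 \cdot 14801} = 2 \cdot 14641 \cdot \frac{1}{7886} + \frac{3373}{13854} \cdot \frac{1}{14801} = 29282 \cdot \frac{1}{7886} + \frac{3373}{205053054} = \frac{14641}{3943} + \frac{3373}{205053054} = \frac{3002195063353}{808524191922}$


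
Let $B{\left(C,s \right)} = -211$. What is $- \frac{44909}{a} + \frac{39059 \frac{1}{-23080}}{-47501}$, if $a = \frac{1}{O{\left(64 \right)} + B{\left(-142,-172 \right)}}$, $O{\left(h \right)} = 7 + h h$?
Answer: $- \frac{191621737293271181}{1096323080} \approx -1.7479 \cdot 10^{8}$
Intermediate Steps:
$O{\left(h \right)} = 7 + h^{2}$
$a = \frac{1}{3892}$ ($a = \frac{1}{\left(7 + 64^{2}\right) - 211} = \frac{1}{\left(7 + 4096\right) - 211} = \frac{1}{4103 - 211} = \frac{1}{3892} \approx 0.00025694$)
$- \frac{44909}{a} + \frac{39059 \frac{1}{-23080}}{-47501} = - 44909 \frac{1}{\frac{1}{3892}} + \frac{39059 \frac{1}{-23080}}{-47501} = \left(-44909\right) 3892 + 39059 \left(- \frac{1}{23080}\right) \left(- \frac{1}{47501}\right) = -174785828 - - \frac{39059}{1096323080} = -174785828 + \frac{39059}{1096323080} = - \frac{191621737293271181}{1096323080}$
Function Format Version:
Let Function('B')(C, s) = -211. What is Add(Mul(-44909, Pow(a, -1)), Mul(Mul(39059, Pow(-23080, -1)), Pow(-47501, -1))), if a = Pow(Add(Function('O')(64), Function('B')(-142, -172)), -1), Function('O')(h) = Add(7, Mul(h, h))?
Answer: Rational(-191621737293271181, 1096323080) ≈ -1.7479e+8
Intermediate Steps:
Function('O')(h) = Add(7, Pow(h, 2))
a = Rational(1, 3892) (a = Pow(Add(Add(7, Pow(64, 2)), -211), -1) = Pow(Add(Add(7, 4096), -211), -1) = Pow(Add(4103, -211), -1) = Pow(3892, -1) = Rational(1, 3892) ≈ 0.00025694)
Add(Mul(-44909, Pow(a, -1)), Mul(Mul(39059, Pow(-23080, -1)), Pow(-47501, -1))) = Add(Mul(-44909, Pow(Rational(1, 3892), -1)), Mul(Mul(39059, Pow(-23080, -1)), Pow(-47501, -1))) = Add(Mul(-44909, 3892), Mul(Mul(39059, Rational(-1, 23080)), Rational(-1, 47501))) = Add(-174785828, Mul(Rational(-39059, 23080), Rational(-1, 47501))) = Add(-174785828, Rational(39059, 1096323080)) = Rational(-191621737293271181, 1096323080)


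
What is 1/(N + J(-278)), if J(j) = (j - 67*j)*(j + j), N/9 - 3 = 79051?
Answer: -1/9490002 ≈ -1.0537e-7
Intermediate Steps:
N = 711486 (N = 27 + 9*79051 = 27 + 711459 = 711486)
J(j) = -132*j² (J(j) = (-66*j)*(2*j) = -132*j²)
1/(N + J(-278)) = 1/(711486 - 132*(-278)²) = 1/(711486 - 132*77284) = 1/(711486 - 10201488) = 1/(-9490002) = -1/9490002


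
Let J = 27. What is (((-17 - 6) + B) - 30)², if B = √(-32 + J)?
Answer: (53 - I*√5)² ≈ 2804.0 - 237.02*I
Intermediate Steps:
B = I*√5 (B = √(-32 + 27) = √(-5) = I*√5 ≈ 2.2361*I)
(((-17 - 6) + B) - 30)² = (((-17 - 6) + I*√5) - 30)² = ((-23 + I*√5) - 30)² = (-53 + I*√5)²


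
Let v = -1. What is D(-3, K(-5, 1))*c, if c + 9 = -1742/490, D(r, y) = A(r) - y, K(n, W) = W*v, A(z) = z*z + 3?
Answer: -39988/245 ≈ -163.22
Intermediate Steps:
A(z) = 3 + z**2 (A(z) = z**2 + 3 = 3 + z**2)
K(n, W) = -W (K(n, W) = W*(-1) = -W)
D(r, y) = 3 + r**2 - y (D(r, y) = (3 + r**2) - y = 3 + r**2 - y)
c = -3076/245 (c = -9 - 1742/490 = -9 - 1742*1/490 = -9 - 871/245 = -3076/245 ≈ -12.555)
D(-3, K(-5, 1))*c = (3 + (-3)**2 - (-1))*(-3076/245) = (3 + 9 - 1*(-1))*(-3076/245) = (3 + 9 + 1)*(-3076/245) = 13*(-3076/245) = -39988/245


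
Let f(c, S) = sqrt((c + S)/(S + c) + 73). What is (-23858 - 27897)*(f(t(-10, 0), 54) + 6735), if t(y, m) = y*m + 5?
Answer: -348569925 - 51755*sqrt(74) ≈ -3.4902e+8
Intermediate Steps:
t(y, m) = 5 + m*y (t(y, m) = m*y + 5 = 5 + m*y)
f(c, S) = sqrt(74) (f(c, S) = sqrt((S + c)/(S + c) + 73) = sqrt(1 + 73) = sqrt(74))
(-23858 - 27897)*(f(t(-10, 0), 54) + 6735) = (-23858 - 27897)*(sqrt(74) + 6735) = -51755*(6735 + sqrt(74)) = -348569925 - 51755*sqrt(74)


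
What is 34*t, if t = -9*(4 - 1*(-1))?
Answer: -1530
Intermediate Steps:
t = -45 (t = -9*(4 + 1) = -9*5 = -45)
34*t = 34*(-45) = -1530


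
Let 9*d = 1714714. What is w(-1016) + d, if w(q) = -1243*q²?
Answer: -11546133158/9 ≈ -1.2829e+9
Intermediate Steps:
d = 1714714/9 (d = (⅑)*1714714 = 1714714/9 ≈ 1.9052e+5)
w(-1016) + d = -1243*(-1016)² + 1714714/9 = -1243*1032256 + 1714714/9 = -1283094208 + 1714714/9 = -11546133158/9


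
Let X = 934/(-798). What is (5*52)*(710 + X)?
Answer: 73533980/399 ≈ 1.8430e+5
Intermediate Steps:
X = -467/399 (X = 934*(-1/798) = -467/399 ≈ -1.1704)
(5*52)*(710 + X) = (5*52)*(710 - 467/399) = 260*(282823/399) = 73533980/399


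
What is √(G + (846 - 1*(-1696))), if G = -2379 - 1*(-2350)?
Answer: √2513 ≈ 50.130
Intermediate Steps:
G = -29 (G = -2379 + 2350 = -29)
√(G + (846 - 1*(-1696))) = √(-29 + (846 - 1*(-1696))) = √(-29 + (846 + 1696)) = √(-29 + 2542) = √2513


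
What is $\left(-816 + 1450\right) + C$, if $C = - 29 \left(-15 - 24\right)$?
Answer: $1765$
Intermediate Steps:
$C = 1131$ ($C = \left(-29\right) \left(-39\right) = 1131$)
$\left(-816 + 1450\right) + C = \left(-816 + 1450\right) + 1131 = 634 + 1131 = 1765$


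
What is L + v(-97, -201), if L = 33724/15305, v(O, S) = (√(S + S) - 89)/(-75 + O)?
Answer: 7162673/2632460 - I*√402/172 ≈ 2.7209 - 0.11657*I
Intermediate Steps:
v(O, S) = (-89 + √2*√S)/(-75 + O) (v(O, S) = (√(2*S) - 89)/(-75 + O) = (√2*√S - 89)/(-75 + O) = (-89 + √2*√S)/(-75 + O))
L = 33724/15305 (L = 33724*(1/15305) = 33724/15305 ≈ 2.2035)
L + v(-97, -201) = 33724/15305 + (-89 + √2*√(-201))/(-75 - 97) = 33724/15305 + (-89 + √2*(I*√201))/(-172) = 33724/15305 - (-89 + I*√402)/172 = 33724/15305 + (89/172 - I*√402/172) = 7162673/2632460 - I*√402/172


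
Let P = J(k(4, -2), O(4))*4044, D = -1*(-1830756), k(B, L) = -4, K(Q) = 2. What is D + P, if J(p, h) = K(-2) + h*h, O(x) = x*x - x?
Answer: 2421180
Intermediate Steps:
O(x) = x² - x
J(p, h) = 2 + h² (J(p, h) = 2 + h*h = 2 + h²)
D = 1830756
P = 590424 (P = (2 + (4*(-1 + 4))²)*4044 = (2 + (4*3)²)*4044 = (2 + 12²)*4044 = (2 + 144)*4044 = 146*4044 = 590424)
D + P = 1830756 + 590424 = 2421180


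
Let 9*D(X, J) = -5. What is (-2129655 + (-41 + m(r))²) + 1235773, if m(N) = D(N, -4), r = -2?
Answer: -72264566/81 ≈ -8.9216e+5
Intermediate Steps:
D(X, J) = -5/9 (D(X, J) = (⅑)*(-5) = -5/9)
m(N) = -5/9
(-2129655 + (-41 + m(r))²) + 1235773 = (-2129655 + (-41 - 5/9)²) + 1235773 = (-2129655 + (-374/9)²) + 1235773 = (-2129655 + 139876/81) + 1235773 = -172362179/81 + 1235773 = -72264566/81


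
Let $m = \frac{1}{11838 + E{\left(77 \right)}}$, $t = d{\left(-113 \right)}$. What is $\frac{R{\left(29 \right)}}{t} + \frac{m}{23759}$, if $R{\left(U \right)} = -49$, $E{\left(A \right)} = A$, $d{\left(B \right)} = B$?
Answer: $\frac{13871335878}{31988998805} \approx 0.43363$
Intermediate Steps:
$t = -113$
$m = \frac{1}{11915}$ ($m = \frac{1}{11838 + 77} = \frac{1}{11915} \approx 8.3928 \cdot 10^{-5}$)
$\frac{R{\left(29 \right)}}{t} + \frac{m}{23759} = - \frac{49}{-113} + \frac{1}{11915 \cdot 23759} = \left(-49\right) \left(- \frac{1}{113}\right) + \frac{1}{11915} \cdot \frac{1}{23759} = \frac{49}{113} + \frac{1}{283088485} = \frac{13871335878}{31988998805}$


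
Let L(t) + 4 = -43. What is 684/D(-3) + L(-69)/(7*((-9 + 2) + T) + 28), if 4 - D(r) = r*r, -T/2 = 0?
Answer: -14129/105 ≈ -134.56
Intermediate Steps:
L(t) = -47 (L(t) = -4 - 43 = -47)
T = 0 (T = -2*0 = 0)
D(r) = 4 - r² (D(r) = 4 - r*r = 4 - r²)
684/D(-3) + L(-69)/(7*((-9 + 2) + T) + 28) = 684/(4 - 1*(-3)²) - 47/(7*((-9 + 2) + 0) + 28) = 684/(4 - 1*9) - 47/(7*(-7 + 0) + 28) = 684/(4 - 9) - 47/(7*(-7) + 28) = 684/(-5) - 47/(-49 + 28) = 684*(-⅕) - 47/(-21) = -684/5 - 47*(-1/21) = -684/5 + 47/21 = -14129/105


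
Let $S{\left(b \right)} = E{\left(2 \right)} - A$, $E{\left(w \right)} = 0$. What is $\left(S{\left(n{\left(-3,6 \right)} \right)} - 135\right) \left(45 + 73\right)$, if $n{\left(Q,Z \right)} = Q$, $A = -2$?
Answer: $-15694$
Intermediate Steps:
$S{\left(b \right)} = 2$ ($S{\left(b \right)} = 0 - -2 = 0 + 2 = 2$)
$\left(S{\left(n{\left(-3,6 \right)} \right)} - 135\right) \left(45 + 73\right) = \left(2 - 135\right) \left(45 + 73\right) = \left(-133\right) 118 = -15694$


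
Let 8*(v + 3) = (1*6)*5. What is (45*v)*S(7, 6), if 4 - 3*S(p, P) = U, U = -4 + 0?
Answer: 90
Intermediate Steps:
U = -4
S(p, P) = 8/3 (S(p, P) = 4/3 - 1/3*(-4) = 4/3 + 4/3 = 8/3)
v = 3/4 (v = -3 + ((1*6)*5)/8 = -3 + (6*5)/8 = -3 + (1/8)*30 = -3 + 15/4 = 3/4 ≈ 0.75000)
(45*v)*S(7, 6) = (45*(3/4))*(8/3) = (135/4)*(8/3) = 90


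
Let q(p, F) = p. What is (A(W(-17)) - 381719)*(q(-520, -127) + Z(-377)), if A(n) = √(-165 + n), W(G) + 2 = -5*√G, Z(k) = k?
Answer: 342401943 - 897*√(-167 - 5*I*√17) ≈ 3.424e+8 + 11614.0*I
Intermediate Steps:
W(G) = -2 - 5*√G
(A(W(-17)) - 381719)*(q(-520, -127) + Z(-377)) = (√(-165 + (-2 - 5*I*√17)) - 381719)*(-520 - 377) = (√(-165 + (-2 - 5*I*√17)) - 381719)*(-897) = (√(-167 - 5*I*√17) - 381719)*(-897) = (-381719 + √(-167 - 5*I*√17))*(-897) = 342401943 - 897*√(-167 - 5*I*√17)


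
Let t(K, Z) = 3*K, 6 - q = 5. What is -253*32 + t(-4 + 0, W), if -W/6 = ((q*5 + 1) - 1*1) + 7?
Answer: -8108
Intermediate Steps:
q = 1 (q = 6 - 1*5 = 6 - 5 = 1)
W = -72 (W = -6*(((1*5 + 1) - 1*1) + 7) = -6*(((5 + 1) - 1) + 7) = -6*((6 - 1) + 7) = -6*(5 + 7) = -6*12 = -72)
-253*32 + t(-4 + 0, W) = -253*32 + 3*(-4 + 0) = -8096 + 3*(-4) = -8096 - 12 = -8108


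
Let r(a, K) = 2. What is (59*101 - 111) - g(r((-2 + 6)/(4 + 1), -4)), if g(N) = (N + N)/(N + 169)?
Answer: 1000004/171 ≈ 5848.0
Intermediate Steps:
g(N) = 2*N/(169 + N) (g(N) = (2*N)/(169 + N) = 2*N/(169 + N))
(59*101 - 111) - g(r((-2 + 6)/(4 + 1), -4)) = (59*101 - 111) - 2*2/(169 + 2) = (5959 - 111) - 2*2/171 = 5848 - 2*2/171 = 5848 - 1*4/171 = 5848 - 4/171 = 1000004/171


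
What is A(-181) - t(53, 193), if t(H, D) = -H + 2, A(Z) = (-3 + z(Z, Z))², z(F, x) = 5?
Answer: 55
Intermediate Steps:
A(Z) = 4 (A(Z) = (-3 + 5)² = 2² = 4)
t(H, D) = 2 - H
A(-181) - t(53, 193) = 4 - (2 - 1*53) = 4 - (2 - 53) = 4 - 1*(-51) = 4 + 51 = 55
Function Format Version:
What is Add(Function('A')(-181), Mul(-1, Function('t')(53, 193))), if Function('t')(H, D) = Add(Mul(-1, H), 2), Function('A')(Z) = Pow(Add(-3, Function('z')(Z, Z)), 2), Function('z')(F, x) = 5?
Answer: 55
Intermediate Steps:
Function('A')(Z) = 4 (Function('A')(Z) = Pow(Add(-3, 5), 2) = Pow(2, 2) = 4)
Function('t')(H, D) = Add(2, Mul(-1, H))
Add(Function('A')(-181), Mul(-1, Function('t')(53, 193))) = Add(4, Mul(-1, Add(2, Mul(-1, 53)))) = Add(4, Mul(-1, Add(2, -53))) = Add(4, Mul(-1, -51)) = Add(4, 51) = 55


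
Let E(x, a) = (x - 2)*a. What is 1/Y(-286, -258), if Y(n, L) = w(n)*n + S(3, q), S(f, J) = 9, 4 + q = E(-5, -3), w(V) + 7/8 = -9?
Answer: 4/11333 ≈ 0.00035295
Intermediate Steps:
w(V) = -79/8 (w(V) = -7/8 - 9 = -79/8)
E(x, a) = a*(-2 + x) (E(x, a) = (-2 + x)*a = a*(-2 + x))
q = 17 (q = -4 - 3*(-2 - 5) = -4 - 3*(-7) = -4 + 21 = 17)
Y(n, L) = 9 - 79*n/8 (Y(n, L) = -79*n/8 + 9 = 9 - 79*n/8)
1/Y(-286, -258) = 1/(9 - 79/8*(-286)) = 1/(9 + 11297/4) = 1/(11333/4) = 4/11333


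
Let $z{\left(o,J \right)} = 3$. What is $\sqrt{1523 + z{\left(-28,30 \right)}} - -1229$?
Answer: $1229 + \sqrt{1526} \approx 1268.1$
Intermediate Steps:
$\sqrt{1523 + z{\left(-28,30 \right)}} - -1229 = \sqrt{1523 + 3} - -1229 = \sqrt{1526} + 1229 = 1229 + \sqrt{1526}$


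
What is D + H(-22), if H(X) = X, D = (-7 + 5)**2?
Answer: -18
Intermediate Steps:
D = 4 (D = (-2)**2 = 4)
D + H(-22) = 4 - 22 = -18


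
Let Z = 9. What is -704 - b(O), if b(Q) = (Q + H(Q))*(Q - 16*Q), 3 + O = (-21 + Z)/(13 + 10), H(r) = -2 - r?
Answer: -13762/23 ≈ -598.35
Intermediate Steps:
O = -81/23 (O = -3 + (-21 + 9)/(13 + 10) = -3 - 12/23 = -81/23 ≈ -3.5217)
b(Q) = 30*Q (b(Q) = (Q + (-2 - Q))*(Q - 16*Q) = -(-30)*Q = 30*Q)
-704 - b(O) = -704 - 30*(-81)/23 = -704 - 1*(-2430/23) = -704 + 2430/23 = -13762/23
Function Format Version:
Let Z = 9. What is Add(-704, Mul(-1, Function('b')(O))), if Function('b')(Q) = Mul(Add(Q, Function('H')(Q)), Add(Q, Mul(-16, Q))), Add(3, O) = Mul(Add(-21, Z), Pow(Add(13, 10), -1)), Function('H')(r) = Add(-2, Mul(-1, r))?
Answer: Rational(-13762, 23) ≈ -598.35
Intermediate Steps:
O = Rational(-81, 23) (O = Add(-3, Mul(Add(-21, 9), Pow(Add(13, 10), -1))) = Add(-3, Mul(-12, Pow(23, -1))) = Add(-3, Mul(-12, Rational(1, 23))) = Add(-3, Rational(-12, 23)) = Rational(-81, 23) ≈ -3.5217)
Function('b')(Q) = Mul(30, Q) (Function('b')(Q) = Mul(Add(Q, Add(-2, Mul(-1, Q))), Add(Q, Mul(-16, Q))) = Mul(-2, Mul(-15, Q)) = Mul(30, Q))
Add(-704, Mul(-1, Function('b')(O))) = Add(-704, Mul(-1, Mul(30, Rational(-81, 23)))) = Add(-704, Mul(-1, Rational(-2430, 23))) = Add(-704, Rational(2430, 23)) = Rational(-13762, 23)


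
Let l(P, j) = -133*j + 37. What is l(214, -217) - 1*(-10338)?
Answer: 39236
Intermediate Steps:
l(P, j) = 37 - 133*j
l(214, -217) - 1*(-10338) = (37 - 133*(-217)) - 1*(-10338) = (37 + 28861) + 10338 = 28898 + 10338 = 39236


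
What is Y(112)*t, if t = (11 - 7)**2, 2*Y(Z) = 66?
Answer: 528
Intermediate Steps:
Y(Z) = 33 (Y(Z) = (1/2)*66 = 33)
t = 16 (t = 4**2 = 16)
Y(112)*t = 33*16 = 528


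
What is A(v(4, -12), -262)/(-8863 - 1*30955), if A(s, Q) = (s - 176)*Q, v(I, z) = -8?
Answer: -24104/19909 ≈ -1.2107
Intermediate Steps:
A(s, Q) = Q*(-176 + s) (A(s, Q) = (-176 + s)*Q = Q*(-176 + s))
A(v(4, -12), -262)/(-8863 - 1*30955) = (-262*(-176 - 8))/(-8863 - 1*30955) = (-262*(-184))/(-8863 - 30955) = 48208/(-39818) = 48208*(-1/39818) = -24104/19909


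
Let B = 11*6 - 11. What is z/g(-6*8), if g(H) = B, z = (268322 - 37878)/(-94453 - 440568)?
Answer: -230444/29426155 ≈ -0.0078313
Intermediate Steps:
B = 55 (B = 66 - 11 = 55)
z = -230444/535021 (z = 230444/(-535021) = 230444*(-1/535021) = -230444/535021 ≈ -0.43072)
g(H) = 55
z/g(-6*8) = -230444/535021/55 = -230444/535021*1/55 = -230444/29426155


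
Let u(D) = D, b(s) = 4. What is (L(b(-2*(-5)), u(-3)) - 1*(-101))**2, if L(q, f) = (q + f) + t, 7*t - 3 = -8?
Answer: 502681/49 ≈ 10259.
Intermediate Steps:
t = -5/7 (t = 3/7 + (1/7)*(-8) = 3/7 - 8/7 = -5/7 ≈ -0.71429)
L(q, f) = -5/7 + f + q (L(q, f) = (q + f) - 5/7 = (f + q) - 5/7 = -5/7 + f + q)
(L(b(-2*(-5)), u(-3)) - 1*(-101))**2 = ((-5/7 - 3 + 4) - 1*(-101))**2 = (2/7 + 101)**2 = (709/7)**2 = 502681/49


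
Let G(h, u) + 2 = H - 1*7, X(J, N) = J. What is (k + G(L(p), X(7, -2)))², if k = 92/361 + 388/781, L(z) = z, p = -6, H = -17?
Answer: 50673697154116/79490727481 ≈ 637.48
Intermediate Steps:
G(h, u) = -26 (G(h, u) = -2 + (-17 - 1*7) = -2 + (-17 - 7) = -2 - 24 = -26)
k = 211920/281941 (k = 92*(1/361) + 388*(1/781) = 92/361 + 388/781 = 211920/281941 ≈ 0.75165)
(k + G(L(p), X(7, -2)))² = (211920/281941 - 26)² = (-7118546/281941)² = 50673697154116/79490727481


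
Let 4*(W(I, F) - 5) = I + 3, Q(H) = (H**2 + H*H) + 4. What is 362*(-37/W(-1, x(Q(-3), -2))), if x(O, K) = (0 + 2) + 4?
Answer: -26788/11 ≈ -2435.3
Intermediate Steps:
Q(H) = 4 + 2*H**2 (Q(H) = (H**2 + H**2) + 4 = 2*H**2 + 4 = 4 + 2*H**2)
x(O, K) = 6 (x(O, K) = 2 + 4 = 6)
W(I, F) = 23/4 + I/4 (W(I, F) = 5 + (I + 3)/4 = 5 + (3 + I)/4 = 5 + (3/4 + I/4) = 23/4 + I/4)
362*(-37/W(-1, x(Q(-3), -2))) = 362*(-37/(23/4 + (1/4)*(-1))) = 362*(-37/(23/4 - 1/4)) = 362*(-37/11/2) = 362*(-37*2/11) = 362*(-74/11) = -26788/11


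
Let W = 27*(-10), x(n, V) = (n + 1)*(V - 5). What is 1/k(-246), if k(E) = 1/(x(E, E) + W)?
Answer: 61225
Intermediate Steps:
x(n, V) = (1 + n)*(-5 + V)
W = -270
k(E) = 1/(-275 + E**2 - 4*E) (k(E) = 1/((-5 + E - 5*E + E*E) - 270) = 1/((-5 + E - 5*E + E**2) - 270) = 1/((-5 + E**2 - 4*E) - 270) = 1/(-275 + E**2 - 4*E))
1/k(-246) = 1/(1/(-275 + (-246)**2 - 4*(-246))) = 1/(1/(-275 + 60516 + 984)) = 1/(1/61225) = 61225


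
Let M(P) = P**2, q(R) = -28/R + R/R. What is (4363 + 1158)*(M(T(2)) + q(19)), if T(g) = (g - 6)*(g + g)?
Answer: 26804455/19 ≈ 1.4108e+6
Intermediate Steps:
T(g) = 2*g*(-6 + g) (T(g) = (-6 + g)*(2*g) = 2*g*(-6 + g))
q(R) = 1 - 28/R (q(R) = -28/R + 1 = 1 - 28/R)
(4363 + 1158)*(M(T(2)) + q(19)) = (4363 + 1158)*((2*2*(-6 + 2))**2 + (-28 + 19)/19) = 5521*((2*2*(-4))**2 + (1/19)*(-9)) = 5521*((-16)**2 - 9/19) = 5521*(256 - 9/19) = 5521*(4855/19) = 26804455/19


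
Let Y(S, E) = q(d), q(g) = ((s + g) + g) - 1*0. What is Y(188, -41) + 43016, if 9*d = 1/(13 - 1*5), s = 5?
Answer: 1548757/36 ≈ 43021.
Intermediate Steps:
d = 1/72 (d = 1/(9*(13 - 1*5)) = 1/(9*(13 - 5)) = (1/9)/8 = (1/9)*(1/8) = 1/72 ≈ 0.013889)
q(g) = 5 + 2*g (q(g) = ((5 + g) + g) - 1*0 = (5 + 2*g) + 0 = 5 + 2*g)
Y(S, E) = 181/36 (Y(S, E) = 5 + 2*(1/72) = 5 + 1/36 = 181/36)
Y(188, -41) + 43016 = 181/36 + 43016 = 1548757/36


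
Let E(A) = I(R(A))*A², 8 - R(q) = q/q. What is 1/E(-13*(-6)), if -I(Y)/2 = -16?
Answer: 1/194688 ≈ 5.1364e-6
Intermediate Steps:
R(q) = 7 (R(q) = 8 - q/q = 8 - 1*1 = 8 - 1 = 7)
I(Y) = 32 (I(Y) = -2*(-16) = 32)
E(A) = 32*A²
1/E(-13*(-6)) = 1/(32*(-13*(-6))²) = 1/(32*78²) = 1/(32*6084) = 1/194688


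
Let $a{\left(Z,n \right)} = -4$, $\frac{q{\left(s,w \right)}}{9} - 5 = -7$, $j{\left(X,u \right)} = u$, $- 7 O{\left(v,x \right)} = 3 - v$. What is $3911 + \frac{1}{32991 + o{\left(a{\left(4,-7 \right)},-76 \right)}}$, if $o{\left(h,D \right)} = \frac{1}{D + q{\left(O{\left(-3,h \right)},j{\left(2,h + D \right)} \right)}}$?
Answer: $\frac{12128609477}{3101153} \approx 3911.0$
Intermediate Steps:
$O{\left(v,x \right)} = - \frac{3}{7} + \frac{v}{7}$ ($O{\left(v,x \right)} = - \frac{3 - v}{7} = - \frac{3}{7} + \frac{v}{7}$)
$q{\left(s,w \right)} = -18$ ($q{\left(s,w \right)} = 45 + 9 \left(-7\right) = 45 - 63 = -18$)
$o{\left(h,D \right)} = \frac{1}{-18 + D}$ ($o{\left(h,D \right)} = \frac{1}{D - 18} = \frac{1}{-18 + D}$)
$3911 + \frac{1}{32991 + o{\left(a{\left(4,-7 \right)},-76 \right)}} = 3911 + \frac{1}{32991 + \frac{1}{-18 - 76}} = 3911 + \frac{1}{32991 + \frac{1}{-94}} = 3911 + \frac{1}{32991 - \frac{1}{94}} = 3911 + \frac{1}{\frac{3101153}{94}} = 3911 + \frac{94}{3101153} = \frac{12128609477}{3101153}$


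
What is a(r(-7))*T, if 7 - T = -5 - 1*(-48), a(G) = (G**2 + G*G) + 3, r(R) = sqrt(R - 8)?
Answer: 972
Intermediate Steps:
r(R) = sqrt(-8 + R)
a(G) = 3 + 2*G**2 (a(G) = (G**2 + G**2) + 3 = 2*G**2 + 3 = 3 + 2*G**2)
T = -36 (T = 7 - (-5 - 1*(-48)) = 7 - (-5 + 48) = 7 - 1*43 = 7 - 43 = -36)
a(r(-7))*T = (3 + 2*(sqrt(-8 - 7))**2)*(-36) = (3 + 2*(sqrt(-15))**2)*(-36) = (3 + 2*(I*sqrt(15))**2)*(-36) = (3 + 2*(-15))*(-36) = (3 - 30)*(-36) = -27*(-36) = 972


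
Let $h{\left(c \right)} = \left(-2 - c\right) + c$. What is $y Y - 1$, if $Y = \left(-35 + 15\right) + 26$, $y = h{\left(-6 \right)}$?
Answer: $-13$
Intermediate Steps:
$h{\left(c \right)} = -2$
$y = -2$
$Y = 6$ ($Y = -20 + 26 = 6$)
$y Y - 1 = \left(-2\right) 6 - 1 = -12 - 1 = -13$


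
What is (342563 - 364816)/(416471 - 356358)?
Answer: -22253/60113 ≈ -0.37019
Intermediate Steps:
(342563 - 364816)/(416471 - 356358) = -22253/60113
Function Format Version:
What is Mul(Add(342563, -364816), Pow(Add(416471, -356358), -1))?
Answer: Rational(-22253, 60113) ≈ -0.37019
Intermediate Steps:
Mul(Add(342563, -364816), Pow(Add(416471, -356358), -1)) = Mul(-22253, Pow(60113, -1)) = Mul(-22253, Rational(1, 60113)) = Rational(-22253, 60113)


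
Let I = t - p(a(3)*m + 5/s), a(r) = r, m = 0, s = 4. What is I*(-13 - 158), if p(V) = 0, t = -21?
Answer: 3591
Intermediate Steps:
I = -21 (I = -21 - 1*0 = -21 + 0 = -21)
I*(-13 - 158) = -21*(-13 - 158) = -21*(-171) = 3591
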